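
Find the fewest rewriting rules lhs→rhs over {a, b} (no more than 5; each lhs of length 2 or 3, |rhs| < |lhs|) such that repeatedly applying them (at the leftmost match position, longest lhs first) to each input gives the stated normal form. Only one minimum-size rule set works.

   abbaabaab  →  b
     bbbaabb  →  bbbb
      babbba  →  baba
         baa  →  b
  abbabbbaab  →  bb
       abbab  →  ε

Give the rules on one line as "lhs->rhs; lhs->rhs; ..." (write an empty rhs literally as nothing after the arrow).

aa->; aaa->; aab->; abb->a

  | abbaabaab => aaabaab => baab => b
  | bbbaabb => bbbb
  | babbba => baba
  | baa => b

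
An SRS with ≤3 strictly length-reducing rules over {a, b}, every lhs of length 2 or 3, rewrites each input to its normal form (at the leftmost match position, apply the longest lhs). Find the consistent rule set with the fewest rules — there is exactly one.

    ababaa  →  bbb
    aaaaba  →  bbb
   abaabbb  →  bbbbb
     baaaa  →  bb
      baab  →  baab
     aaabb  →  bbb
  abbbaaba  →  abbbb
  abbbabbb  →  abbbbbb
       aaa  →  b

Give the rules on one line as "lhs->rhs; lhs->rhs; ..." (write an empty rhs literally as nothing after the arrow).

  | ababaa => bbbaa => bbba => bbb
  | aaaaba => baba => bbb
  | abaabbb => bbabbb => bbbbb
  | baaaa => bba => bb

aaa->b; aba->bb; bba->bb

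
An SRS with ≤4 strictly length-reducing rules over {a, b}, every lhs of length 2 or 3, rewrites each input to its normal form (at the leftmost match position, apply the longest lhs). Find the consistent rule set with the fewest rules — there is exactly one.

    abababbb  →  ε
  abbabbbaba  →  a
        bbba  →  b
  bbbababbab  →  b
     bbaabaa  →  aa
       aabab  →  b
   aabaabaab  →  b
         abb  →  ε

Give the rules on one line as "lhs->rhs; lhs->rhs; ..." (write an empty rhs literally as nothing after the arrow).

  | abababbb => babbb => bbbb => bb => ε
  | abbabbbaba => bbabbbaba => abbbaba => bbbaba => baba => bba => a
  | bbba => ba => b
  | bbbababbab => bababbab => bbabbab => abbab => bbab => ab => b

ab->b; aba->; ba->b; bb->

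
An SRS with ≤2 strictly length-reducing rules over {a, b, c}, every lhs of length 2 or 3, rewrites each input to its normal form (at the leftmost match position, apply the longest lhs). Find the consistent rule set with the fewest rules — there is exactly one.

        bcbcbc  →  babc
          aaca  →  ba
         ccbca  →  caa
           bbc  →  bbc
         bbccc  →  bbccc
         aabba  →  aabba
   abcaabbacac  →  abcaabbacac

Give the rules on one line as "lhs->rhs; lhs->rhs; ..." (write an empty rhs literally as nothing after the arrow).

  | bcbcbc => babc
  | aaca => ba
  | ccbca => caa
  | bbc

aac->b; cbc->a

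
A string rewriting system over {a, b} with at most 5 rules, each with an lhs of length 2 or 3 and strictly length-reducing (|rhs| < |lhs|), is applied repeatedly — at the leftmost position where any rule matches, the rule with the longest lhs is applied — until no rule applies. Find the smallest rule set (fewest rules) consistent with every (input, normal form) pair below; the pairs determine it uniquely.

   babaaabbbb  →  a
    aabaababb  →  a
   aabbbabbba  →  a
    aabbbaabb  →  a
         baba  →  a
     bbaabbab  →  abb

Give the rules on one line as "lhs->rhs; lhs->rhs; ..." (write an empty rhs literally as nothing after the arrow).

aa->a; aab->aa; ba->a; bba->b

  | babaaabbbb => abaaabbbb => aaaabbbb => aaabbbb => aabbbb => aabbb => aabb => aab => aa => a
  | aabaababb => aaaababb => aaababb => aababb => aaabb => aabb => aab => aa => a
  | aabbbabbba => aabbabbba => aababbba => aaabbba => aabbba => aabba => aaba => aaa => aa => a
  | aabbbaabb => aabbaabb => aabaabb => aaaabb => aaabb => aabb => aab => aa => a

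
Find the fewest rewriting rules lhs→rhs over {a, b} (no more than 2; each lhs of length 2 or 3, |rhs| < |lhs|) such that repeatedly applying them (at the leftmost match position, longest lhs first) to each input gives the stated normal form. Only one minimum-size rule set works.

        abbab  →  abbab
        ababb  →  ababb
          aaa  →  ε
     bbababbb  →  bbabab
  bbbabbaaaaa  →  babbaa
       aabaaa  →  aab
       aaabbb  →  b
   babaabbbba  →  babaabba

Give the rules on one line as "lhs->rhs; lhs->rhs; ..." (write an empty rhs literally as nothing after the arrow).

  | abbab
  | ababb
  | aaa => ε
  | bbababbb => bbabab

aaa->; bbb->b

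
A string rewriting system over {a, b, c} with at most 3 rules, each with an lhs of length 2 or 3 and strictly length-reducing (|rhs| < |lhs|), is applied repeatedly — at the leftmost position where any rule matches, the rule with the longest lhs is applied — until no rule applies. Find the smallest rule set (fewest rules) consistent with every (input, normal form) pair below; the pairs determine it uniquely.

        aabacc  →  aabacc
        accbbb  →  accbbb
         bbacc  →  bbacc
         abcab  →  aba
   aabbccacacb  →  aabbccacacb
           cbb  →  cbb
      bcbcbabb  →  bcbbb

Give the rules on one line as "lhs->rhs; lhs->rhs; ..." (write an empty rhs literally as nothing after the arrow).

  | aabacc
  | accbbb
  | bbacc
  | abcab => aba

cab->a; cba->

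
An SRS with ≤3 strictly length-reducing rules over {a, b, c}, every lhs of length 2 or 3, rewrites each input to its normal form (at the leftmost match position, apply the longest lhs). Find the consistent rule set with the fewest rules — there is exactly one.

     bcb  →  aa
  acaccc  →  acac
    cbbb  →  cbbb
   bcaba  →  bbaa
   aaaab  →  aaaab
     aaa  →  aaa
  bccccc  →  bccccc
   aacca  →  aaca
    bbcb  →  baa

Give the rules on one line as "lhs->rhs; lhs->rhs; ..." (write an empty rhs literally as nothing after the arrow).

  | bcb => aa
  | acaccc => acacc => acac
  | cbbb
  | bcaba => bbaa

acc->ac; bcb->aa; cab->ba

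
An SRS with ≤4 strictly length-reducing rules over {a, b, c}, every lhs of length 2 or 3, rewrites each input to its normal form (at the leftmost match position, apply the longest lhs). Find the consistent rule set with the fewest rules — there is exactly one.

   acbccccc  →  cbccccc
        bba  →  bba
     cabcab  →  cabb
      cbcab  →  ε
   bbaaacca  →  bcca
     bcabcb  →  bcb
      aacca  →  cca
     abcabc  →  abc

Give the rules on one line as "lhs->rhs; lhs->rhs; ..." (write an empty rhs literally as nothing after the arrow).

  | acbccccc => cbccccc
  | bba
  | cabcab => cabb
  | cbcab => cbb => ε

ac->c; bbc->bc; bca->b; cbb->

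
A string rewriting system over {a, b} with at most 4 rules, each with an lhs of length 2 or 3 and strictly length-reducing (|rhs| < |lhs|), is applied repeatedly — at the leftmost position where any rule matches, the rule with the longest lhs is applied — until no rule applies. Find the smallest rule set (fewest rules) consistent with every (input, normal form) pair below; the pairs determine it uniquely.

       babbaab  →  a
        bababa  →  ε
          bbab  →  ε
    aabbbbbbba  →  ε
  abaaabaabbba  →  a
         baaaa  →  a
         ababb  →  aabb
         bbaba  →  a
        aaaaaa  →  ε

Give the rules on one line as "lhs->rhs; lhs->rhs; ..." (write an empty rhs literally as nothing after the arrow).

  | babbaab => abbaab => abbab => abbb => a
  | bababa => ababa => aaba => aaa => ε
  | bbab => bbb => ε
  | aabbbbbbba => aabbbba => aaba => aaa => ε

aaa->; ba->a; bba->bb; bbb->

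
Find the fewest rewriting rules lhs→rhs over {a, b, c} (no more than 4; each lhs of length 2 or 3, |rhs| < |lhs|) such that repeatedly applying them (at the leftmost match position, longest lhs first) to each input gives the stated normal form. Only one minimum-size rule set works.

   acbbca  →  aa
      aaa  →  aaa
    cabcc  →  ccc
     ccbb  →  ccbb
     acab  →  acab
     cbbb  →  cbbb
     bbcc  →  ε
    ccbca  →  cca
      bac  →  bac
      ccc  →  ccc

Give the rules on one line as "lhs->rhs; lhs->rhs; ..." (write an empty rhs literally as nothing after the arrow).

abc->c; bc->; cba->a

  | acbbca => acba => aa
  | aaa
  | cabcc => ccc
  | ccbb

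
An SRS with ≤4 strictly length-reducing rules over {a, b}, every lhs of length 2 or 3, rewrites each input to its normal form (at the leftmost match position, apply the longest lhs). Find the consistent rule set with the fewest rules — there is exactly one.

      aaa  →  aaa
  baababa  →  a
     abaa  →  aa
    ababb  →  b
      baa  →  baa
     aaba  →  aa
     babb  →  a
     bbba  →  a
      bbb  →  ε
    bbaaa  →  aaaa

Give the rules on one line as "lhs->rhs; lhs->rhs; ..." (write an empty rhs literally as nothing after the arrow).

aab->bb; ab->; bb->a

  | aaa
  | baababa => bbbaba => ababa => aba => a
  | abaa => aa
  | ababb => abb => b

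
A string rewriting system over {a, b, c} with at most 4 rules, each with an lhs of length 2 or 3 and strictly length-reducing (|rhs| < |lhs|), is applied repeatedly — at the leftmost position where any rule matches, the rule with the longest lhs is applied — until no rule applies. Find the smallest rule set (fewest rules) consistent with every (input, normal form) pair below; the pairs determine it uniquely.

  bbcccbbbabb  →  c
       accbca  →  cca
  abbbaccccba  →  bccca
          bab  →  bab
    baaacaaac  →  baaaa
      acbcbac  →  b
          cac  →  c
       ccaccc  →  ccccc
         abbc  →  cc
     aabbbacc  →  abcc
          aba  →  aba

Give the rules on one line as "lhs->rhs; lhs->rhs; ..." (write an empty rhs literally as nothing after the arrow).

  | bbcccbbbabb => ccccbbbabb => cccbbabb => ccbabb => cabb => cac => c
  | accbca => ccbca => cca
  | abbbaccccba => acbaccccba => baccccba => bccccba => bccca
  | bab

ac->; acc->cc; bb->c; cb->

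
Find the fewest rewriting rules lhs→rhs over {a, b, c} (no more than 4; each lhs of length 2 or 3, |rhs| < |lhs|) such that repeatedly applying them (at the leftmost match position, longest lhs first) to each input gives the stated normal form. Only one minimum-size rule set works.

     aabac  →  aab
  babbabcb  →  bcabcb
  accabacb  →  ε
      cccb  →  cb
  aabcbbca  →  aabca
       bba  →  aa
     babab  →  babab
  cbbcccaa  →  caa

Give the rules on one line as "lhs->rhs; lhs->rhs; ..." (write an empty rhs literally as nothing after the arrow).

  | aabac => aab
  | babbabcb => bcabcb
  | accabacb => cabacb => cabb => cc => ε
  | cccb => cb

abb->c; ac->; bb->a; cc->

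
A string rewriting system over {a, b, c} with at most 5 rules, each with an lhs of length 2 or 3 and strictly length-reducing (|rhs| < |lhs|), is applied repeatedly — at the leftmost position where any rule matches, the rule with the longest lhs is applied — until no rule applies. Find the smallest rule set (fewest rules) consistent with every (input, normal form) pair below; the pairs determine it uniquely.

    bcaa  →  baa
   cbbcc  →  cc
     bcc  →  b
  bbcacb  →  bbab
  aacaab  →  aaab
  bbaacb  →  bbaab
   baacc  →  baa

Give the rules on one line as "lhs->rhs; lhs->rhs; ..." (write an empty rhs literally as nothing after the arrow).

  | bcaa => baa
  | cbbcc => cc
  | bcc => bc => b
  | bbcacb => bbacb => bbab

ac->a; aca->a; bc->b; cbb->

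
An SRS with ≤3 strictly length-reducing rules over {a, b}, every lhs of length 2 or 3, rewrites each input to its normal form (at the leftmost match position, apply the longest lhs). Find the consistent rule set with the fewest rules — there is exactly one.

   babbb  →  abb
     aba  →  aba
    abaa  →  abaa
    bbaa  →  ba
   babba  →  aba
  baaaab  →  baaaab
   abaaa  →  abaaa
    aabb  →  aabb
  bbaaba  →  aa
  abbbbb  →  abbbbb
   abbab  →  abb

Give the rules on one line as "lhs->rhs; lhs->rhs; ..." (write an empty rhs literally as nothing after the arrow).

  | babbb => abb
  | aba
  | abaa
  | bbaa => ba

bab->a; bba->b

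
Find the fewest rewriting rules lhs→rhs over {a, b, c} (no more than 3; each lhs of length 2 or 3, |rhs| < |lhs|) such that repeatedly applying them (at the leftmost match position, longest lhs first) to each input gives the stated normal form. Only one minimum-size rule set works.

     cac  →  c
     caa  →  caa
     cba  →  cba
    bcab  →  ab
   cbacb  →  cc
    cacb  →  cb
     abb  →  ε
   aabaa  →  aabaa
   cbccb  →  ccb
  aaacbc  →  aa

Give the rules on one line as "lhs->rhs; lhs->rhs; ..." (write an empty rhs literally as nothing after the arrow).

ac->; bb->c; bc->

  | cac => c
  | caa
  | cba
  | bcab => ab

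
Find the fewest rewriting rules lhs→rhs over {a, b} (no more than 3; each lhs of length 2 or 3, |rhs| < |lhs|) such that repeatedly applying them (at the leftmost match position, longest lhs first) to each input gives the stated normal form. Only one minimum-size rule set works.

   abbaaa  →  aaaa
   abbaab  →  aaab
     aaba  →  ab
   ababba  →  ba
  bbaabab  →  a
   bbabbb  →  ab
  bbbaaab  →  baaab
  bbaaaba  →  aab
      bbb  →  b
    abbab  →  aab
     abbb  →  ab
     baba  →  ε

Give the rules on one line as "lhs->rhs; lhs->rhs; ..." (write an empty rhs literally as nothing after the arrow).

  | abbaaa => aaaa
  | abbaab => aaab
  | aaba => ab
  | ababba => bbba => ba

aba->b; bb->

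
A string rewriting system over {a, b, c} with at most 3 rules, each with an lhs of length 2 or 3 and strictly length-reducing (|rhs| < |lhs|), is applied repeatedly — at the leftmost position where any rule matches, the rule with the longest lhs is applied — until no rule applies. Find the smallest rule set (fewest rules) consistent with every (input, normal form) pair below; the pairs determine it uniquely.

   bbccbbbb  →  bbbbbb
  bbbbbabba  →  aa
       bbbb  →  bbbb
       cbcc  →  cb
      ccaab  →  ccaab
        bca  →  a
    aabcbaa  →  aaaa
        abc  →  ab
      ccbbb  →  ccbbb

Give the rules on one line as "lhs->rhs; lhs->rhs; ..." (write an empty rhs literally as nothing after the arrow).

ba->a; bc->b

  | bbccbbbb => bbcbbbb => bbbbbb
  | bbbbbabba => bbbbabba => bbbabba => bbabba => babba => abba => aba => aa
  | bbbb
  | cbcc => cbc => cb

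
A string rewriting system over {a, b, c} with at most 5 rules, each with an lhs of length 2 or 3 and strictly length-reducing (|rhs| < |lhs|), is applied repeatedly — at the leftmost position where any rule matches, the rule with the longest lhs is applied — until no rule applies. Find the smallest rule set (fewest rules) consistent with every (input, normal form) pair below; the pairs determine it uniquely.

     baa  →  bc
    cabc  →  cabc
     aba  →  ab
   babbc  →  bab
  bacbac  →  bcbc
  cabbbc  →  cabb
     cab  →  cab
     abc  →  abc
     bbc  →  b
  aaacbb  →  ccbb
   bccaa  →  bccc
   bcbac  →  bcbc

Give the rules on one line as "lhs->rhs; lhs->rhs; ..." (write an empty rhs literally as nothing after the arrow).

  | baa => bc
  | cabc
  | aba => ab
  | babbc => bab

aa->c; aba->ab; ac->c; bbc->b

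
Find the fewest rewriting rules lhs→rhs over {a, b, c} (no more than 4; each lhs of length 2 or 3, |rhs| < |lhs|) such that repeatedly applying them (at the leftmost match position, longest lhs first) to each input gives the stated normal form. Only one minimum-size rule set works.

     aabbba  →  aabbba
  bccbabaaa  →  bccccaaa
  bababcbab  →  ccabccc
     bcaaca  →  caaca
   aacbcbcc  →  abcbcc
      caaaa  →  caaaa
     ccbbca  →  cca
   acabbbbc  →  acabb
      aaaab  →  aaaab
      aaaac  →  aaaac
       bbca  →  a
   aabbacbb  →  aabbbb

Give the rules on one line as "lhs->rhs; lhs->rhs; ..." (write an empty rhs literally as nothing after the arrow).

  | aabbba
  | bccbabaaa => bccccaaa
  | bababcbab => ccabcbab => ccabccc
  | bcaaca => caaca

acb->b; bab->cc; bbc->; bca->ca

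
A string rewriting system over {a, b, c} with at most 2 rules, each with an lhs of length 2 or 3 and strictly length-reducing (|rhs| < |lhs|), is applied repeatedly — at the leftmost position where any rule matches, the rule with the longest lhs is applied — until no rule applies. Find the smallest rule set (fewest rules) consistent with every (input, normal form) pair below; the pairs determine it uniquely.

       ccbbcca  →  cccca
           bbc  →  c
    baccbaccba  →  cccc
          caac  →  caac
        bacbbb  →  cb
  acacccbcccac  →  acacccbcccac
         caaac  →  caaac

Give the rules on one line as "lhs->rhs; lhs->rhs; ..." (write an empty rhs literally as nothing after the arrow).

  | ccbbcca => cccca
  | bbc => c
  | baccbaccba => ccbaccba => ccccba => cccc
  | caac

ba->; bb->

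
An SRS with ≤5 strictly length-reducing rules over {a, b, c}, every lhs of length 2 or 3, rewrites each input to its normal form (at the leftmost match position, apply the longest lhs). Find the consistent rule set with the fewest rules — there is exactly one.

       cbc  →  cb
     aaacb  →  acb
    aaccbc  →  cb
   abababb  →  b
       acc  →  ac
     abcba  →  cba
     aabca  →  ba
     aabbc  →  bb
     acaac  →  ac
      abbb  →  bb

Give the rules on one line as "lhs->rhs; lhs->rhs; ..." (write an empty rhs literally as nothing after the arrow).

aa->; ab->; bc->b; cc->c

  | cbc => cb
  | aaacb => acb
  | aaccbc => ccbc => cbc => cb
  | abababb => ababb => abb => b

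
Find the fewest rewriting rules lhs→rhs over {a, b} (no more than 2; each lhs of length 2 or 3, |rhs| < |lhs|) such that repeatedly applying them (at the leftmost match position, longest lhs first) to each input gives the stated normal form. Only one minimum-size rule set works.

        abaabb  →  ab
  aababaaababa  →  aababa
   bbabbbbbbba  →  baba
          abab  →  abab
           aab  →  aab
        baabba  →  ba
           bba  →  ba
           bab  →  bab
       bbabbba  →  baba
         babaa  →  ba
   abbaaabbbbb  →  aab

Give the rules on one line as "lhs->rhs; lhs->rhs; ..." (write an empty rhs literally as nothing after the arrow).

  | abaabb => abb => ab
  | aababaaababa => aabaababa => aababa
  | bbabbbbbbba => babbbbbbba => babbbbbba => babbbbba => babbbba => babbba => babba => baba
  | abab

baa->; bb->b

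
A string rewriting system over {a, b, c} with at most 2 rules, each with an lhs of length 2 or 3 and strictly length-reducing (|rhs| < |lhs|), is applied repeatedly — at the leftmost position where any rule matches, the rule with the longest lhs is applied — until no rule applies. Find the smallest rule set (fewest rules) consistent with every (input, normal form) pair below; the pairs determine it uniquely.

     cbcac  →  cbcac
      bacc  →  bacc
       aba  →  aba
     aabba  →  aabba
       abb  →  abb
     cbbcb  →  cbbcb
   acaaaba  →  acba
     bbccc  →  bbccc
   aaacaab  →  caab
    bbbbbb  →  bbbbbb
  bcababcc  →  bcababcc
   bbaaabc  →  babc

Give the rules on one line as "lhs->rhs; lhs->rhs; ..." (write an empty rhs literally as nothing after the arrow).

  | cbcac
  | bacc
  | aba
  | aabba

aaa->; baa->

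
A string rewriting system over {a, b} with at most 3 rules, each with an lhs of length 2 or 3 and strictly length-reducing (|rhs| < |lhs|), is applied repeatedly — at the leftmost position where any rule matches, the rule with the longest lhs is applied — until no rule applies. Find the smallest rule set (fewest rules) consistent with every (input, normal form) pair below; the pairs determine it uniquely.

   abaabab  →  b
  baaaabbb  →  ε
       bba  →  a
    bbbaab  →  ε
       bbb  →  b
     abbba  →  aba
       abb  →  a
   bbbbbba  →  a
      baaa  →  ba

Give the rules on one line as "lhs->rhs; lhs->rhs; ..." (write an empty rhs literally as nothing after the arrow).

aa->; bb->

  | abaabab => abbab => aab => b
  | baaaabbb => baabbb => bbbb => bb => ε
  | bba => a
  | bbbaab => baab => bb => ε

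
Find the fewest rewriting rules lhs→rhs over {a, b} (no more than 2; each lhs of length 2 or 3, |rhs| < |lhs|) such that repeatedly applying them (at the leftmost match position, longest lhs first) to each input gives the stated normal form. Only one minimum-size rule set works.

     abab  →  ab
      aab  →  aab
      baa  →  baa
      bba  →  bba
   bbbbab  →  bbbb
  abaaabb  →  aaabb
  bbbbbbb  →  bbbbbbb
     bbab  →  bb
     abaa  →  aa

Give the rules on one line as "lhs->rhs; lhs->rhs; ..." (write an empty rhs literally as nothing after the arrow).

  | abab => ab
  | aab
  | baa
  | bba

aba->a; bab->b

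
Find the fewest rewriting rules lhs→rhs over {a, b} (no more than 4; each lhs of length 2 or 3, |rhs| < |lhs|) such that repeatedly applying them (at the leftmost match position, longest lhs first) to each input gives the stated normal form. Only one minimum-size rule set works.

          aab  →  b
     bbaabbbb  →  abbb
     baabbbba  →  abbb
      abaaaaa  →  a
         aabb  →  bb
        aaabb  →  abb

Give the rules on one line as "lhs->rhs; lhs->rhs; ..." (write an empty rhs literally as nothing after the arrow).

  | aab => b
  | bbaabbbb => babbbb => abbb
  | baabbbba => abbbba => abbb
  | abaaaaa => aaaaa => aaa => a

aa->; ba->; bab->a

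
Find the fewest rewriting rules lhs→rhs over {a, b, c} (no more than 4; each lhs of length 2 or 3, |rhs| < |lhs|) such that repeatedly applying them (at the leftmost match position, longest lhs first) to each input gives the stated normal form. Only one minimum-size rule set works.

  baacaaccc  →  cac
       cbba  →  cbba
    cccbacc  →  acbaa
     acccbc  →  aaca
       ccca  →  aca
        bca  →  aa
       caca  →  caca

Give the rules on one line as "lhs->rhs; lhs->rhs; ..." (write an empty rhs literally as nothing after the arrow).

aaa->ca; bc->a; cc->a

  | baacaaccc => baacaaac => baaccac => baaaac => bcaac => aaac => cac
  | cbba
  | cccbacc => acbacc => acbaa
  | acccbc => aacbc => aaca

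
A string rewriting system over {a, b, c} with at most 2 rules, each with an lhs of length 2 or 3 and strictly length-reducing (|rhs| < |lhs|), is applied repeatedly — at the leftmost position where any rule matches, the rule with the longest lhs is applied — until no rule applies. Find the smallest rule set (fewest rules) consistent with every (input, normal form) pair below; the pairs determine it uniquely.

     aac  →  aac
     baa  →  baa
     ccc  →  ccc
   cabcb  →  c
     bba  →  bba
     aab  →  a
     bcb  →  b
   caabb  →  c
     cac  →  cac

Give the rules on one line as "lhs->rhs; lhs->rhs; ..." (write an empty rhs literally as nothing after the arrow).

ab->; cb->

  | aac
  | baa
  | ccc
  | cabcb => ccb => c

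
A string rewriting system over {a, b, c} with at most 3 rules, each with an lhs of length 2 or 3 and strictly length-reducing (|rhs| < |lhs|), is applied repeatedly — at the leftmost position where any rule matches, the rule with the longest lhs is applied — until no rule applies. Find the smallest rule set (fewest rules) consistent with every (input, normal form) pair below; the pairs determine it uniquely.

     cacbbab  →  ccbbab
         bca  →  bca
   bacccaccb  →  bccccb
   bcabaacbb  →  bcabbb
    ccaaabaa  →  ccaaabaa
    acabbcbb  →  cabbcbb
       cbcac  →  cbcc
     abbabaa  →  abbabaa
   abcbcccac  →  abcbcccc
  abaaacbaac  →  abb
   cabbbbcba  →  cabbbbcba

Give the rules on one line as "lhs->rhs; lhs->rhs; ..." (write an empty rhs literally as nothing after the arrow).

  | cacbbab => ccbbab
  | bca
  | bacccaccb => bccaccb => bccccb
  | bcabaacbb => bcabacbb => bcabbb

ac->c; bac->b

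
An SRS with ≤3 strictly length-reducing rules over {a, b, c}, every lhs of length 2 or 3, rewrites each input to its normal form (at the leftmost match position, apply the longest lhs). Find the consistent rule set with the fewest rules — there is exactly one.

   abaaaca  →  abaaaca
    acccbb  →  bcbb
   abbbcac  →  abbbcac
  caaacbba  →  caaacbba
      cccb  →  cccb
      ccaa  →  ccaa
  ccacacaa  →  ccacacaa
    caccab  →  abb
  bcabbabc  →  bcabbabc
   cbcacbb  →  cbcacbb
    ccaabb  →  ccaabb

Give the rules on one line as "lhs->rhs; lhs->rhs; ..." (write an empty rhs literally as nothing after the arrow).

acc->b; cba->ab

  | abaaaca
  | acccbb => bcbb
  | abbbcac
  | caaacbba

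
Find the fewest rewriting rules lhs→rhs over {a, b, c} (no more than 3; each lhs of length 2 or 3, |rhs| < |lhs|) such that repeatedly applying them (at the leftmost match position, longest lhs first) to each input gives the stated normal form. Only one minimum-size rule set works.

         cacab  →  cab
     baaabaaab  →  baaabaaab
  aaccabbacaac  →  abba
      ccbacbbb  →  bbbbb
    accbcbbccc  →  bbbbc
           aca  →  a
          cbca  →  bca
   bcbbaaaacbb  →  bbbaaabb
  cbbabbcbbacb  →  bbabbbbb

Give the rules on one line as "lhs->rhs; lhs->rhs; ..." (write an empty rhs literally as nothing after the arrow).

ac->; cb->b; cc->b

  | cacab => cab
  | baaabaaab
  | aaccabbacaac => acabbacaac => abbacaac => abbaac => abba
  | ccbacbbb => bbacbbb => bbbbb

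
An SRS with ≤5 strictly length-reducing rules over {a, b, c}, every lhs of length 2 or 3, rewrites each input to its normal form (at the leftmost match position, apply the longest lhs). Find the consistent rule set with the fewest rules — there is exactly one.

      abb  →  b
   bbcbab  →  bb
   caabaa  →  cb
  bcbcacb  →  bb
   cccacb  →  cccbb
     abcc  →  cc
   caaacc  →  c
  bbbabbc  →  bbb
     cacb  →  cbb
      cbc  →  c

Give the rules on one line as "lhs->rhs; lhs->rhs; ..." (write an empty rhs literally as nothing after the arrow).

  | abb => b
  | bbcbab => bbab => bb
  | caabaa => cbaa => cb
  | bcbcacb => bcacb => acb => bb

aa->; ab->; ac->b; bc->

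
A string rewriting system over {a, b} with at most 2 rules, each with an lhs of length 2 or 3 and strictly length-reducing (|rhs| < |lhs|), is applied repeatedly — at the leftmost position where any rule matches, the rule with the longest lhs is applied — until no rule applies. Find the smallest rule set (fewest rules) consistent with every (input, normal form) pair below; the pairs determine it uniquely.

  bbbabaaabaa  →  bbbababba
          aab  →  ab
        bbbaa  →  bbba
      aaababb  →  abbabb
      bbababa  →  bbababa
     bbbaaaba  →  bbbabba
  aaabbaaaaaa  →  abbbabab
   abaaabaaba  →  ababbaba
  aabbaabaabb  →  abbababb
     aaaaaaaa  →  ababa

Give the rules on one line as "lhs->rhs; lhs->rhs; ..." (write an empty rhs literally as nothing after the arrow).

aa->a; aaa->ab

  | bbbabaaabaa => bbbababbaa => bbbababba
  | aab => ab
  | bbbaa => bbba
  | aaababb => abbabb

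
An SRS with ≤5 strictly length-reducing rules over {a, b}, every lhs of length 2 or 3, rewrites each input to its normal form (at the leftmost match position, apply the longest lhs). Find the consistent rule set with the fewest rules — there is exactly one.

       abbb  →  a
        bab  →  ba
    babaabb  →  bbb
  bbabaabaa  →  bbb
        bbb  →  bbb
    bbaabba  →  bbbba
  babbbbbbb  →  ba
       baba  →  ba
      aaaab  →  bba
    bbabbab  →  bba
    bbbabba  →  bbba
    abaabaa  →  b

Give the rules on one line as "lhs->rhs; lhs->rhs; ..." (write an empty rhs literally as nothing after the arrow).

aa->; aaa->bb; ab->a; aba->a

  | abbb => abb => ab => a
  | bab => ba
  | babaabb => baabb => bbb
  | bbabaabaa => bbaabaa => bbbaa => bbb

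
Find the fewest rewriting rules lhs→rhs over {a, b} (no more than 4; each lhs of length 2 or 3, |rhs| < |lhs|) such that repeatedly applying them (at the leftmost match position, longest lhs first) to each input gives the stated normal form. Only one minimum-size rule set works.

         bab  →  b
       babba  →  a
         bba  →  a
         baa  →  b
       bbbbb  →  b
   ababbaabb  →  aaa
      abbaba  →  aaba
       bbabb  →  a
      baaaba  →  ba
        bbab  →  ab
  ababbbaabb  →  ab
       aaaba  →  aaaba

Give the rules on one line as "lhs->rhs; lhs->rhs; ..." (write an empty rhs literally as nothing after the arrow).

baa->b; bab->b; bb->

  | bab => b
  | babba => bba => a
  | bba => a
  | baa => b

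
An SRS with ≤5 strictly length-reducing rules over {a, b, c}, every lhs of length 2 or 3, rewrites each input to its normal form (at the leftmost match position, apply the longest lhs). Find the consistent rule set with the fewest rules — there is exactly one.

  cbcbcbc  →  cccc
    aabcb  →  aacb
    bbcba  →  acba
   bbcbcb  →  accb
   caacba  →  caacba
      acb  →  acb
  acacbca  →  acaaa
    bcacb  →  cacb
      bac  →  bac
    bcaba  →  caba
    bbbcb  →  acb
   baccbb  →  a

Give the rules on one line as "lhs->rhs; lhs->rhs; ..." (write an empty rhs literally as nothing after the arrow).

baa->; bb->a; bc->c; cca->aa

  | cbcbcbc => ccbcbc => cccbc => cccc
  | aabcb => aacb
  | bbcba => acba
  | bbcbcb => acbcb => accb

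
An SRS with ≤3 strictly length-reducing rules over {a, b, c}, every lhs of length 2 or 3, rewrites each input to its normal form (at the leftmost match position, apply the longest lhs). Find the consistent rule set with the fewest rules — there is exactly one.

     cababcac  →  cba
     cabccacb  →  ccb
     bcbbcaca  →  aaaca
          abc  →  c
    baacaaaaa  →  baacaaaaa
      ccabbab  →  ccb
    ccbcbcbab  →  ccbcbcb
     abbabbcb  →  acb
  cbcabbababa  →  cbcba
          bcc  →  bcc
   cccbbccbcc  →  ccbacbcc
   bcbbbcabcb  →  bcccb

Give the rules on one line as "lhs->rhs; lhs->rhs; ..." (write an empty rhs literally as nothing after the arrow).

ab->; bb->a; cac->ba

  | cababcac => cabcac => ccac => cba
  | cabccacb => cccacb => ccbab => ccb
  | bcbbcaca => bcacaca => bbaaca => aaaca
  | abc => c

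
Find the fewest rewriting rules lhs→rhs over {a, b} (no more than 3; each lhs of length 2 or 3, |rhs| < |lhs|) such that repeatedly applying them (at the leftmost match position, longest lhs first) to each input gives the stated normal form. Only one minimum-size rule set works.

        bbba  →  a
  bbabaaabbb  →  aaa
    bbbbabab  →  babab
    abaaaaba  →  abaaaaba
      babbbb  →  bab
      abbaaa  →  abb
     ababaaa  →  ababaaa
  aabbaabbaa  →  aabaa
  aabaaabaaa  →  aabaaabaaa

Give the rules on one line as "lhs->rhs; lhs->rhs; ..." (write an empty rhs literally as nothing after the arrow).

  | bbba => a
  | bbabaaabbb => bbbaaabbb => aaabbb => aaa
  | bbbbabab => babab
  | abaaaaba

bba->bb; bbb->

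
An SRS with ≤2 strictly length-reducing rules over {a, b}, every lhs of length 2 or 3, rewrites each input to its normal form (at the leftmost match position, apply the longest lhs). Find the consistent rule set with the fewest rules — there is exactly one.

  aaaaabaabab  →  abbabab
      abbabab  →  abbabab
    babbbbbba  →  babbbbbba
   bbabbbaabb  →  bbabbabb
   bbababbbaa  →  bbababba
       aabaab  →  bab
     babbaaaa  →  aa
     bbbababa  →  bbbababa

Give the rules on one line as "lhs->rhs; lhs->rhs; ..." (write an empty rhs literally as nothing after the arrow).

  | aaaaabaabab => aaabbaabab => abbbaabab => abbabab
  | abbabab
  | babbbbbba
  | bbabbbaabb => bbabbabb

aab->bb; baa->a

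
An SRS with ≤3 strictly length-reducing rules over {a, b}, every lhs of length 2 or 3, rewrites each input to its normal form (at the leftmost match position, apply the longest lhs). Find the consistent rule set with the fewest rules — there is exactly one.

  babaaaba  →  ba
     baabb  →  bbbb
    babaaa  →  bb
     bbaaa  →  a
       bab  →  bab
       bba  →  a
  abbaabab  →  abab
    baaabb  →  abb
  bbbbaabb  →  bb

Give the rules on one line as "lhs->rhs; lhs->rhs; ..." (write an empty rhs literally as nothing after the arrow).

  | babaaaba => babbaba => baaba => bbba => ba
  | baabb => bbbb
  | babaaa => babba => baa => bb
  | bbaaa => aaa => a

aa->; baa->bb; bba->a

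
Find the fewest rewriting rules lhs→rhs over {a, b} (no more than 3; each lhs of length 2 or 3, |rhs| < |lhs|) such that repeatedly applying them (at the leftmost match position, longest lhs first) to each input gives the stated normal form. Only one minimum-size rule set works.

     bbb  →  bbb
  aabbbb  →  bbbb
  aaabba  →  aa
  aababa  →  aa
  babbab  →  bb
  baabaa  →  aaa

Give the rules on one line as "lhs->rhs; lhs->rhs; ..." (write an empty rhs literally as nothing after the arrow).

ab->b; bba->aa

  | bbb
  | aabbbb => abbbb => bbbb
  | aaabba => aabba => abba => bba => aa
  | aababa => ababa => baba => bba => aa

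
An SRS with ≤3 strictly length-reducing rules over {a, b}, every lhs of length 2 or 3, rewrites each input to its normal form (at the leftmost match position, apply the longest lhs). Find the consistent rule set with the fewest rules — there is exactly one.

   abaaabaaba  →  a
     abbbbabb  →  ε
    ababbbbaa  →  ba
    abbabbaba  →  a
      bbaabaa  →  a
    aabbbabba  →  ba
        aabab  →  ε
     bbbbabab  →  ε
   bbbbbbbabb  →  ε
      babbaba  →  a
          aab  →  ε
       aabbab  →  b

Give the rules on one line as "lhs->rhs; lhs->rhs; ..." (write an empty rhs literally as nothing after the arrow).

  | abaaabaaba => aaabaaba => aabaaba => abaaba => aaba => aba => a
  | abbbbabb => bbbabb => babb => bb => ε
  | ababbbbaa => abbbbaa => bbbaa => baa => ba
  | abbabbaba => babbaba => bbaba => aba => a

aa->a; ab->; bb->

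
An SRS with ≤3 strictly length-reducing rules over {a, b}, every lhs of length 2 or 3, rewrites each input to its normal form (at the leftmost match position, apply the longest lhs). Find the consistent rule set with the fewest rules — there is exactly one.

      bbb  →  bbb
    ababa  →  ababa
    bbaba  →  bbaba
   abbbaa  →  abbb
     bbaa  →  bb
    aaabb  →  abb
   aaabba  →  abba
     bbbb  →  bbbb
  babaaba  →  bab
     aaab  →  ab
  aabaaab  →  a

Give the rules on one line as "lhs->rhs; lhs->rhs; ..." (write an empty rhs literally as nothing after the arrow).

aa->; aab->a

  | bbb
  | ababa
  | bbaba
  | abbbaa => abbb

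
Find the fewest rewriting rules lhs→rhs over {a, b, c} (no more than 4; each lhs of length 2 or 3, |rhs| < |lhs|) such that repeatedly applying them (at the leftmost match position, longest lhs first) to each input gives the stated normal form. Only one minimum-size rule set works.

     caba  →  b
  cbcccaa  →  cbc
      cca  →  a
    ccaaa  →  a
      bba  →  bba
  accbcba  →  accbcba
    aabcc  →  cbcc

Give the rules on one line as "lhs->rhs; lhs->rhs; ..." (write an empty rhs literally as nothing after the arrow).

aa->c; aba->b; ca->a

  | caba => aba => b
  | cbcccaa => cbccaa => cbcaa => cbaa => cbc
  | cca => ca => a
  | ccaaa => caaa => aaa => ca => a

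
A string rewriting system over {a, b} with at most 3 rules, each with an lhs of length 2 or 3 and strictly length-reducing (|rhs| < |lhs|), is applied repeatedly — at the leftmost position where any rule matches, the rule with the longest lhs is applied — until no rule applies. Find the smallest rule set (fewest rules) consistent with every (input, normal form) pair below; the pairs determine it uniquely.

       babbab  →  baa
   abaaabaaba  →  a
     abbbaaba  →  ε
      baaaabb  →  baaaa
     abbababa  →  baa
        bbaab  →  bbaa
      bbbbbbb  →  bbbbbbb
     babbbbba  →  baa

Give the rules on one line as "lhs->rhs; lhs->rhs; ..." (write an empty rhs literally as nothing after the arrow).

  | babbab => babab => baab => baa
  | abaaabaaba => aabaaba => aaba => a
  | abbbaaba => abbaaba => abaaba => aba => ε
  | baaaabb => baaaab => baaaa

ab->a; aba->; bab->ba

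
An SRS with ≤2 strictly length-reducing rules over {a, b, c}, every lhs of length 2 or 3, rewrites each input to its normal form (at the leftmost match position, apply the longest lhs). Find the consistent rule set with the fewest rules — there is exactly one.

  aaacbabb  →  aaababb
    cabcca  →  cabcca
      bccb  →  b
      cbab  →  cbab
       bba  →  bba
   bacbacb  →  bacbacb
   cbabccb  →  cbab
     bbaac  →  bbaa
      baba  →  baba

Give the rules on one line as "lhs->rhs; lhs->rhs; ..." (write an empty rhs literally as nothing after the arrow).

aac->aa; ccb->

  | aaacbabb => aaababb
  | cabcca
  | bccb => b
  | cbab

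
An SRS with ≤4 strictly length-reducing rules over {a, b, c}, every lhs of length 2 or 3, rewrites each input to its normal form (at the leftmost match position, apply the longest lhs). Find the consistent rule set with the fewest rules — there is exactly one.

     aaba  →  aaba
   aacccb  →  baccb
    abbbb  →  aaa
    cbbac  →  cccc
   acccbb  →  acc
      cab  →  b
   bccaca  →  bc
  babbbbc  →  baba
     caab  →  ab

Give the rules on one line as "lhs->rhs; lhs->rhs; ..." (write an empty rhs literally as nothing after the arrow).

aac->ba; bb->a; bba->cc; ca->

  | aaba
  | aacccb => baccb
  | abbbb => aabb => aaa
  | cbbac => cccc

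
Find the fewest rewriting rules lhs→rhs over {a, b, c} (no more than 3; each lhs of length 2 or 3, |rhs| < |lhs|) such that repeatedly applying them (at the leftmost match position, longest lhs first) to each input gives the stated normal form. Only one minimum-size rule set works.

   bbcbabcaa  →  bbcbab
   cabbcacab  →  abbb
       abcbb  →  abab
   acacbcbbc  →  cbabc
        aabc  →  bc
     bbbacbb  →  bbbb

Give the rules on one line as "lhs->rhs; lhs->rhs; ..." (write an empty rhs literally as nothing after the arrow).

aa->; ca->a; cbb->ab

  | bbcbabcaa => bbcbabaa => bbcbab
  | cabbcacab => abbcacab => abbacab => abbaab => abbb
  | abcbb => abab
  | acacbcbbc => aacbcbbc => cbcbbc => cbabc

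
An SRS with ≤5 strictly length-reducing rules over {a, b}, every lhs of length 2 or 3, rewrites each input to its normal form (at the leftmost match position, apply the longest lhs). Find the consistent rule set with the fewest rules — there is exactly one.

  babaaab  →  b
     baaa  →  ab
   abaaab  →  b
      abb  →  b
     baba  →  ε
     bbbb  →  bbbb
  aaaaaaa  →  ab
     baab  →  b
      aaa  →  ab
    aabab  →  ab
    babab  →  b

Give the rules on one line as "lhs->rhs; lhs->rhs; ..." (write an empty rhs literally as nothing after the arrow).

aa->; aaa->ab; abb->b; ba->a

  | babaaab => abaaab => aaaab => abab => aab => b
  | baaa => aaa => ab
  | abaaab => aaaab => abab => aab => b
  | abb => b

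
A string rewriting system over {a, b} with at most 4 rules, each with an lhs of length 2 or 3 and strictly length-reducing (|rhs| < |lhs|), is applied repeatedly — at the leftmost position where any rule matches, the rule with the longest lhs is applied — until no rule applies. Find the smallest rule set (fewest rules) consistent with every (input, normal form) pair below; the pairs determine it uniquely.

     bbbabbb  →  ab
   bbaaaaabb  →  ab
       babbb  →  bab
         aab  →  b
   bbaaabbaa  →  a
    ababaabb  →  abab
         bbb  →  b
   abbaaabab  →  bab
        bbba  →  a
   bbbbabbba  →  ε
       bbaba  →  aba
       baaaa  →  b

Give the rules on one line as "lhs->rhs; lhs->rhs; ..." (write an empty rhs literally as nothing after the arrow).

  | bbbabbb => bbabbb => abbb => abb => ab
  | bbaaaaabb => aaaaabb => aaabb => abb => ab
  | babbb => babb => bab
  | aab => b

aa->; bb->b; bba->a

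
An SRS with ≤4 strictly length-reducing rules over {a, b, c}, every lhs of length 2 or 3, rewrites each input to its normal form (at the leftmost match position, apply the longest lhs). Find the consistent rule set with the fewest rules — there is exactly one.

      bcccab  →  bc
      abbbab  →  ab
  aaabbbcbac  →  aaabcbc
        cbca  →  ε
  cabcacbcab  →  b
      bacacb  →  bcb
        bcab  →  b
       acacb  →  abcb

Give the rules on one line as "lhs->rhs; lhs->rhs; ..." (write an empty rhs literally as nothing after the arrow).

  | bcccab => bccbb => bc
  | abbbab => abbab => abab => abb => ab
  | aaabbbcbac => aaabbcbac => aaabcbac => aaabcbc
  | cbca => cbb => ε

ba->b; bb->b; ca->b; cbb->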